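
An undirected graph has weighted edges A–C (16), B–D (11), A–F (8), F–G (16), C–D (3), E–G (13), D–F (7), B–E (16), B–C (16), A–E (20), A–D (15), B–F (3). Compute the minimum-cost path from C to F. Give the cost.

Some routes from C to F:
C-D-A-F: 3 + 15 + 8 = 26
C-A-F: 16 + 8 = 24
C-B-F: 16 + 3 = 19
C-D-B-F: 3 + 11 + 3 = 17
C-D-F: 3 + 7 = 10
The minimum is 10.

10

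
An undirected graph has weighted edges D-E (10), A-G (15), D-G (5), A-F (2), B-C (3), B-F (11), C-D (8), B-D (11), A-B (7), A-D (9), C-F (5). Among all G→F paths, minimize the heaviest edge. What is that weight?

8

A few of the G→F routes:
G - D - C - F: max(5, 8, 5) = 8
G - D - C - B - F: max(5, 8, 3, 11) = 11
G - D - A - B - F: max(5, 9, 7, 11) = 11
G - D - A - F: max(5, 9, 2) = 9
G - D - C - B - A - F: max(5, 8, 3, 7, 2) = 8
G - D - A - B - C - F: max(5, 9, 7, 3, 5) = 9
Best route has worst link 8.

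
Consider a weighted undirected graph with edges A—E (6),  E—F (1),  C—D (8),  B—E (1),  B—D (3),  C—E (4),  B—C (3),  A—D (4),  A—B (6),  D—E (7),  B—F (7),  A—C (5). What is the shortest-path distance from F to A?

Some routes from F to A:
F - E - C - A: 1 + 4 + 5 = 10
F - E - B - D - A: 1 + 1 + 3 + 4 = 9
F - E - A: 1 + 6 = 7
F - E - B - A: 1 + 1 + 6 = 8
The minimum is 7.

7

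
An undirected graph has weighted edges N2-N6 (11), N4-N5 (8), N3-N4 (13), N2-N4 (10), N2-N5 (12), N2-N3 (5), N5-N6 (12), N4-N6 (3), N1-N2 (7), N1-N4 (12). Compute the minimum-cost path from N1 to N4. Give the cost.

Some routes from N1 to N4:
N1 -> N2 -> N5 -> N4: 7 + 12 + 8 = 27
N1 -> N4: 12
N1 -> N2 -> N3 -> N4: 7 + 5 + 13 = 25
N1 -> N2 -> N4: 7 + 10 = 17
N1 -> N2 -> N6 -> N4: 7 + 11 + 3 = 21
Shortest: 12.

12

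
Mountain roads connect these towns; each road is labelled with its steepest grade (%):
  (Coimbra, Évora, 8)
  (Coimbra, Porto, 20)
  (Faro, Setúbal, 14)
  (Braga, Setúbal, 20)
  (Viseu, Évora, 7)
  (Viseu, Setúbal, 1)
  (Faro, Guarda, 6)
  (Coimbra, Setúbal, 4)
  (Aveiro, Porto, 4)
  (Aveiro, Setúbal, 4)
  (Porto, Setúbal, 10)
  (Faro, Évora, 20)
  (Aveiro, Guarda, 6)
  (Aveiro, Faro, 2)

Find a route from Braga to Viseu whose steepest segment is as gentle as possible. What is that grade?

20

Checking several routes:
Braga -> Setúbal -> Porto -> Coimbra -> Évora -> Viseu: max(20, 10, 20, 8, 7) = 20
Braga -> Setúbal -> Porto -> Aveiro -> Faro -> Évora -> Viseu: max(20, 10, 4, 2, 20, 7) = 20
Braga -> Setúbal -> Porto -> Aveiro -> Guarda -> Faro -> Évora -> Viseu: max(20, 10, 4, 6, 6, 20, 7) = 20
Best route has worst link 20%.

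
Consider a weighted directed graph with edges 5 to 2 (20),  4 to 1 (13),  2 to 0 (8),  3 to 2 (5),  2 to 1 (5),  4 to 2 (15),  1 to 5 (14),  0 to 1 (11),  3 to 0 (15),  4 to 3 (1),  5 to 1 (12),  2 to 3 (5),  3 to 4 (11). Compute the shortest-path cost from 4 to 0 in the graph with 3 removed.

Candidate routes:
4-2-0: 15 + 8 = 23
4-1-5-2-0: 13 + 14 + 20 + 8 = 55
Shortest: 23.

23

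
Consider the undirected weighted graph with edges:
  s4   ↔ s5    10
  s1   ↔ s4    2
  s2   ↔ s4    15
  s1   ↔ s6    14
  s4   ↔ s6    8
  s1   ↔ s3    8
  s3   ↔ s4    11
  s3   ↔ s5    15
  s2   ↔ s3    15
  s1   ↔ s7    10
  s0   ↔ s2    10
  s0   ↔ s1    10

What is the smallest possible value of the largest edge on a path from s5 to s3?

Comparing a few candidate routes:
s5→s4→s2→s0→s1→s3: max(10, 15, 10, 10, 8) = 15
s5→s4→s3: max(10, 11) = 11
s5→s4→s6→s1→s0→s2→s3: max(10, 8, 14, 10, 10, 15) = 15
s5→s3: max(15) = 15
s5→s4→s1→s3: max(10, 2, 8) = 10
s5→s4→s6→s1→s3: max(10, 8, 14, 8) = 14
Smallest bottleneck: 10.

10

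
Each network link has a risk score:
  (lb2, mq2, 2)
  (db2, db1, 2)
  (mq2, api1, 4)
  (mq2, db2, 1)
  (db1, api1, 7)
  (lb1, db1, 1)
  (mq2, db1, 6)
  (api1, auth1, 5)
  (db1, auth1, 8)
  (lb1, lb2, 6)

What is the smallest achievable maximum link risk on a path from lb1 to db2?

Checking several routes:
lb1 → db1 → db2: max(1, 2) = 2
lb1 → db1 → mq2 → db2: max(1, 6, 1) = 6
lb1 → lb2 → mq2 → db2: max(6, 2, 1) = 6
lb1 → lb2 → mq2 → db1 → db2: max(6, 2, 6, 2) = 6
Best route has worst link 2.

2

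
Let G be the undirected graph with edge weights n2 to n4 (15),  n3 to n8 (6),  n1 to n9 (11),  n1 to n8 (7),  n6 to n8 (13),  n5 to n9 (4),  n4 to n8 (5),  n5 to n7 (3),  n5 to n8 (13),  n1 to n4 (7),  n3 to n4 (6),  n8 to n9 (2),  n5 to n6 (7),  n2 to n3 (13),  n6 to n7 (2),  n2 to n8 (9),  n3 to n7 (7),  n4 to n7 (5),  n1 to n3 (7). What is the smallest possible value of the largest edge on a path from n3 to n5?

Some routes from n3 to n5:
n3 -> n4 -> n8 -> n9 -> n5: max(6, 5, 2, 4) = 6
n3 -> n8 -> n4 -> n7 -> n5: max(6, 5, 5, 3) = 6
n3 -> n4 -> n7 -> n5: max(6, 5, 3) = 6
Best route has worst link 6.

6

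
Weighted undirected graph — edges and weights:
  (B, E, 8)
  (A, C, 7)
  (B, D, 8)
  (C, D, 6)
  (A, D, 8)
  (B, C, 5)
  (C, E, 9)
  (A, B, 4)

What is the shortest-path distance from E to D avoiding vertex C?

16

Routes from E to D avoiding C:
E → B → A → D: 8 + 4 + 8 = 20
E → B → D: 8 + 8 = 16
Shortest: 16.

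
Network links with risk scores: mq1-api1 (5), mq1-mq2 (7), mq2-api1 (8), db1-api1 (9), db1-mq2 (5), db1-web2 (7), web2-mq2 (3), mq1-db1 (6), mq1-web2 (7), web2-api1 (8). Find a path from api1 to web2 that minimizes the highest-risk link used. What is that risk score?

Some routes from api1 to web2:
api1-mq1-mq2-db1-web2: max(5, 7, 5, 7) = 7
api1-mq1-db1-mq2-web2: max(5, 6, 5, 3) = 6
api1-mq2-mq1-web2: max(8, 7, 7) = 8
api1-mq1-web2: max(5, 7) = 7
api1-mq1-mq2-web2: max(5, 7, 3) = 7
api1-mq1-db1-web2: max(5, 6, 7) = 7
The minimum achievable maximum is 6.

6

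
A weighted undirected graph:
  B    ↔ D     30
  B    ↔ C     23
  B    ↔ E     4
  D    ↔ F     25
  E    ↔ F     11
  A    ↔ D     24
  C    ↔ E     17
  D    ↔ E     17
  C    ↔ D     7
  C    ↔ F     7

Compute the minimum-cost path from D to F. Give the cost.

14

Some routes from D to F:
D-C-F: 7 + 7 = 14
D-E-F: 17 + 11 = 28
D-E-C-F: 17 + 17 + 7 = 41
D-C-E-F: 7 + 17 + 11 = 35
D-F: 25
Shortest: 14.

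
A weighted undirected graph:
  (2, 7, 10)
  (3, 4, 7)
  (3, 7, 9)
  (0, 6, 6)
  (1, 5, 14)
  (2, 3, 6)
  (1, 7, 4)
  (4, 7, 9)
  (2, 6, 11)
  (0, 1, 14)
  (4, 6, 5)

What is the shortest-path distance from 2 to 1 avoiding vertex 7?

31

Paths from 2 to 1 avoiding 7:
2 - 6 - 0 - 1: 11 + 6 + 14 = 31
2 - 3 - 4 - 6 - 0 - 1: 6 + 7 + 5 + 6 + 14 = 38
Best route has total 31.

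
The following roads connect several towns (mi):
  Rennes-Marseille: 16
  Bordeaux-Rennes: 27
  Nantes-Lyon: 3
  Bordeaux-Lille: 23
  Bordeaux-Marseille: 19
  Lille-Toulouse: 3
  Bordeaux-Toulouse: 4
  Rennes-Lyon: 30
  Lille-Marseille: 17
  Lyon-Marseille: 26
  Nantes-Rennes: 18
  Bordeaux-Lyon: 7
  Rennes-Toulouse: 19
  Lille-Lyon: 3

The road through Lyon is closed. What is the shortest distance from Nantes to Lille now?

40

A few of the Nantes→Lille routes:
Nantes → Rennes → Marseille → Bordeaux → Toulouse → Lille: 18 + 16 + 19 + 4 + 3 = 60
Nantes → Rennes → Toulouse → Lille: 18 + 19 + 3 = 40
Nantes → Rennes → Toulouse → Bordeaux → Lille: 18 + 19 + 4 + 23 = 64
Nantes → Rennes → Bordeaux → Toulouse → Lille: 18 + 27 + 4 + 3 = 52
Nantes → Rennes → Marseille → Lille: 18 + 16 + 17 = 51
Shortest: 40 mi.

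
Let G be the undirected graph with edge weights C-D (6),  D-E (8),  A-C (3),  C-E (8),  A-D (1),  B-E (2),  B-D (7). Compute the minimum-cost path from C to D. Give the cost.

4

Routes from C to D:
C -> D: 6
C -> E -> D: 8 + 8 = 16
C -> E -> B -> D: 8 + 2 + 7 = 17
C -> A -> D: 3 + 1 = 4
The minimum is 4.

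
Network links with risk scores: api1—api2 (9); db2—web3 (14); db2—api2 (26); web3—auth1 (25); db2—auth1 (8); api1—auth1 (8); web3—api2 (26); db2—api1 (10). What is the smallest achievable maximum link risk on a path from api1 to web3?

Comparing a few candidate routes:
api1→db2→web3: max(10, 14) = 14
api1→db2→auth1→web3: max(10, 8, 25) = 25
api1→auth1→db2→web3: max(8, 8, 14) = 14
Smallest bottleneck: 14.

14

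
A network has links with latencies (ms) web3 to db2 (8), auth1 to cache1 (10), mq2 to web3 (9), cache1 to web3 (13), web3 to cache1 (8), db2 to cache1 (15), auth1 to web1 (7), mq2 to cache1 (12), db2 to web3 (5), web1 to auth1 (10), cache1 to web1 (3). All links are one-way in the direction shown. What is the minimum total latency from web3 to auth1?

21

Candidate routes:
web3-db2-cache1-web1-auth1: 8 + 15 + 3 + 10 = 36
web3-cache1-web1-auth1: 8 + 3 + 10 = 21
Shortest: 21 ms.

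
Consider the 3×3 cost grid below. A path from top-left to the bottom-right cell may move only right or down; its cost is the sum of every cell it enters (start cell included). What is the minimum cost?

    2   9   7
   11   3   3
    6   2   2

Take r0c0 -> r0c1 -> r1c1 -> r2c1 -> r2c2 for a total of 2 + 9 + 3 + 2 + 2 = 18.

18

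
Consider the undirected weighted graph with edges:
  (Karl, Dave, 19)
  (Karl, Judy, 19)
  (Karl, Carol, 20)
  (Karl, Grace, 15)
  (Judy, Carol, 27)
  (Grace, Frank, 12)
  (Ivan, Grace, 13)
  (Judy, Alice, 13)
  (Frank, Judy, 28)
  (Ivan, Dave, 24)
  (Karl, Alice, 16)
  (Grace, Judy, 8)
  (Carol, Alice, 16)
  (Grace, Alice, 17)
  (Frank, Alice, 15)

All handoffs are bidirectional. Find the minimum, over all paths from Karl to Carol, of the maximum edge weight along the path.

16

A few of the Karl→Carol routes:
Karl→Alice→Carol: max(16, 16) = 16
Karl→Grace→Frank→Alice→Carol: max(15, 12, 15, 16) = 16
Karl→Grace→Judy→Alice→Carol: max(15, 8, 13, 16) = 16
The minimum achievable maximum is 16.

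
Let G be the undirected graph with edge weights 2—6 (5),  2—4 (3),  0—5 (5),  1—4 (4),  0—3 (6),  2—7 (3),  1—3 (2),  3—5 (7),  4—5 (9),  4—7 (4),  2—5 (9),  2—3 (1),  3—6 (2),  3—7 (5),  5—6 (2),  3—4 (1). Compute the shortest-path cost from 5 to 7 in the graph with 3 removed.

Comparing a few candidate routes:
5-6-2-4-7: 2 + 5 + 3 + 4 = 14
5-4-7: 9 + 4 = 13
5-6-2-7: 2 + 5 + 3 = 10
5-2-7: 9 + 3 = 12
Shortest: 10.

10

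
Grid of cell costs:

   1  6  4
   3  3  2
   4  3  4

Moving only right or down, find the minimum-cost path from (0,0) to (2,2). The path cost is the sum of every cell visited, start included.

Best path: [0,0] -> [1,0] -> [1,1] -> [1,2] -> [2,2]
Cost: 1 + 3 + 3 + 2 + 4 = 13
For comparison, the top-then-right route costs 17.

13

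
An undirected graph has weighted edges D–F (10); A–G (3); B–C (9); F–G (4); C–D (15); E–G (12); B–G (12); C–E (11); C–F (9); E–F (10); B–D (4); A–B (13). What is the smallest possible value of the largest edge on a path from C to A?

Comparing a few candidate routes:
C -> E -> F -> G -> A: max(11, 10, 4, 3) = 11
C -> B -> D -> F -> E -> G -> A: max(9, 4, 10, 10, 12, 3) = 12
C -> B -> D -> F -> G -> A: max(9, 4, 10, 4, 3) = 10
C -> F -> G -> A: max(9, 4, 3) = 9
C -> E -> F -> D -> B -> G -> A: max(11, 10, 10, 4, 12, 3) = 12
C -> E -> G -> A: max(11, 12, 3) = 12
The minimum achievable maximum is 9.

9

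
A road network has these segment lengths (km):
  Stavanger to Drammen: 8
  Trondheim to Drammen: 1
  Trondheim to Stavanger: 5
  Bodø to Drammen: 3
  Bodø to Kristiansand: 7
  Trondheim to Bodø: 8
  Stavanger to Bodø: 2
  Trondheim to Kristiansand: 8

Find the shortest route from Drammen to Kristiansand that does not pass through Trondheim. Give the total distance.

10

Candidate routes:
Drammen-Bodø-Kristiansand: 3 + 7 = 10
Drammen-Stavanger-Bodø-Kristiansand: 8 + 2 + 7 = 17
The minimum is 10 km.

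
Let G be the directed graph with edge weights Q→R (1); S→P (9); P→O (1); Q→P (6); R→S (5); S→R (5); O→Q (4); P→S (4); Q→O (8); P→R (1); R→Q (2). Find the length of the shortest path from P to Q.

3

Routes from P to Q:
P → R → Q: 1 + 2 = 3
P → O → Q: 1 + 4 = 5
P → S → R → Q: 4 + 5 + 2 = 11
Best route has total 3.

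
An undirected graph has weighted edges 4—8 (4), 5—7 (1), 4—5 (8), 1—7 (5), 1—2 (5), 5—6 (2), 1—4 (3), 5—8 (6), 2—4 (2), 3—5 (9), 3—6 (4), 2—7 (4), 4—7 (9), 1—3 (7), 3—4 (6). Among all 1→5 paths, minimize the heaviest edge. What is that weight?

A few of the 1→5 routes:
1→4→2→7→5: max(3, 2, 4, 1) = 4
1→4→8→5: max(3, 4, 6) = 6
1→7→5: max(5, 1) = 5
1→2→7→5: max(5, 4, 1) = 5
The minimum achievable maximum is 4.

4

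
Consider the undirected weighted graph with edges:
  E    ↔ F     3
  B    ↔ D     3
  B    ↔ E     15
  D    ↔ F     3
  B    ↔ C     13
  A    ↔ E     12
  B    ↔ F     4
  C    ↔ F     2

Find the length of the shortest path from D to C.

Comparing a few candidate routes:
D -> B -> C: 3 + 13 = 16
D -> B -> F -> C: 3 + 4 + 2 = 9
D -> F -> B -> C: 3 + 4 + 13 = 20
D -> F -> C: 3 + 2 = 5
Best route has total 5.

5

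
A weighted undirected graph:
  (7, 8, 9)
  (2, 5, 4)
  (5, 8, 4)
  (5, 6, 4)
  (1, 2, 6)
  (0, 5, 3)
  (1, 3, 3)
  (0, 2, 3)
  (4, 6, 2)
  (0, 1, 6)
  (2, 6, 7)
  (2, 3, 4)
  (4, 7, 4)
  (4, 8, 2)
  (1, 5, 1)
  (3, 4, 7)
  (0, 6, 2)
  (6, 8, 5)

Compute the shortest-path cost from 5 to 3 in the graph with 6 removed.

4

Comparing a few candidate routes:
5 - 0 - 2 - 3: 3 + 3 + 4 = 10
5 - 2 - 3: 4 + 4 = 8
5 - 1 - 3: 1 + 3 = 4
Best route has total 4.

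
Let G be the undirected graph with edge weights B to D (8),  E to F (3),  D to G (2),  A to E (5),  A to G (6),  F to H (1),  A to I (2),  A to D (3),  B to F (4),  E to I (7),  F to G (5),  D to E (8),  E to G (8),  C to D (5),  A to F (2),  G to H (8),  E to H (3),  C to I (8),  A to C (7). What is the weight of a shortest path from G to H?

6

A few of the G→H routes:
G-D-A-F-H: 2 + 3 + 2 + 1 = 8
G-A-F-H: 6 + 2 + 1 = 9
G-F-H: 5 + 1 = 6
G-H: 8
Shortest: 6.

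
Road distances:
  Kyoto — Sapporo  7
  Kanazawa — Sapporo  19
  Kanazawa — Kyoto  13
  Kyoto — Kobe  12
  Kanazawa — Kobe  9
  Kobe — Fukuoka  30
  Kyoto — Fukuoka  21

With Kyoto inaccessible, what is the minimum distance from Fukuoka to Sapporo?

Routes from Fukuoka to Sapporo avoiding Kyoto:
Fukuoka -> Kobe -> Kanazawa -> Sapporo: 30 + 9 + 19 = 58
Shortest: 58.

58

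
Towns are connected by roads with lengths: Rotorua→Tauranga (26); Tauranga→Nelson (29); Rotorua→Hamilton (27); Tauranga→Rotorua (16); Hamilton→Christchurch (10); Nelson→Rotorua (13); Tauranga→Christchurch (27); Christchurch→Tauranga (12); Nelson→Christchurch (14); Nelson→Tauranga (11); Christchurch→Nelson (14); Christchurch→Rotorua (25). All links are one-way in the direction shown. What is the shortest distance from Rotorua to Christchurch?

Paths from Rotorua to Christchurch:
Rotorua - Tauranga - Christchurch: 26 + 27 = 53
Rotorua - Tauranga - Nelson - Christchurch: 26 + 29 + 14 = 69
Rotorua - Hamilton - Christchurch: 27 + 10 = 37
Shortest: 37.

37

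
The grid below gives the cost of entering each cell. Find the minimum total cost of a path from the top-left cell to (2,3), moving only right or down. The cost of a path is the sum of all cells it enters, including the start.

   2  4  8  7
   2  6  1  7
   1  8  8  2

20

One optimal route is [0,0] [1,0] [1,1] [1,2] [1,3] [2,3].
Its cost is 2 + 2 + 6 + 1 + 7 + 2 = 20.
(Top row then right column would cost 30.)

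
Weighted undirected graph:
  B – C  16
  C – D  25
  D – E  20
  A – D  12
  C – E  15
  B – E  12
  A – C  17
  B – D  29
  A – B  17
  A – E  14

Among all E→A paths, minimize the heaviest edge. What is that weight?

Some routes from E to A:
E → A: max(14) = 14
E → C → B → A: max(15, 16, 17) = 17
E → D → A: max(20, 12) = 20
E → B → A: max(12, 17) = 17
E → B → C → A: max(12, 16, 17) = 17
E → C → A: max(15, 17) = 17
Smallest bottleneck: 14.

14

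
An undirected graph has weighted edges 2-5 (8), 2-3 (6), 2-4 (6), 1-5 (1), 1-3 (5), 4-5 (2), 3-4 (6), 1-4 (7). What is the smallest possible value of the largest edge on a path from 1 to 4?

A few of the 1→4 routes:
1 - 4: max(7) = 7
1 - 5 - 2 - 4: max(1, 8, 6) = 8
1 - 5 - 4: max(1, 2) = 2
1 - 3 - 4: max(5, 6) = 6
1 - 3 - 2 - 4: max(5, 6, 6) = 6
1 - 5 - 2 - 3 - 4: max(1, 8, 6, 6) = 8
Smallest bottleneck: 2.

2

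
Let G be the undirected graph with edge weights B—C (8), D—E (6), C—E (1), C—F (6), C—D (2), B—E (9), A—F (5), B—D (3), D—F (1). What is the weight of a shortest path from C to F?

Checking several routes:
C → E → D → F: 1 + 6 + 1 = 8
C → F: 6
C → D → F: 2 + 1 = 3
Best route has total 3.

3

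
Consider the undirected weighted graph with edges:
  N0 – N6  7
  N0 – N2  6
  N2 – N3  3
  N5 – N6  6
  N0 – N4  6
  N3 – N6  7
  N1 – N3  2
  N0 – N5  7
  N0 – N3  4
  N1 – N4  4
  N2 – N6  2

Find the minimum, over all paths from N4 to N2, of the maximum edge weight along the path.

Comparing a few candidate routes:
N4 -> N1 -> N3 -> N2: max(4, 2, 3) = 4
N4 -> N1 -> N3 -> N0 -> N5 -> N6 -> N2: max(4, 2, 4, 7, 6, 2) = 7
N4 -> N0 -> N2: max(6, 6) = 6
N4 -> N0 -> N3 -> N2: max(6, 4, 3) = 6
N4 -> N1 -> N3 -> N0 -> N2: max(4, 2, 4, 6) = 6
Best route has worst link 4.

4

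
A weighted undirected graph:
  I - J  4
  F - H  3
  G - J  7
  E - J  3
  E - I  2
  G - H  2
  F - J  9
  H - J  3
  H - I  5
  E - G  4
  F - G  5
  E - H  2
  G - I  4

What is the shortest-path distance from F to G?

5

Comparing a few candidate routes:
F-H-G: 3 + 2 = 5
F-H-E-G: 3 + 2 + 4 = 9
F-G: 5
Shortest: 5.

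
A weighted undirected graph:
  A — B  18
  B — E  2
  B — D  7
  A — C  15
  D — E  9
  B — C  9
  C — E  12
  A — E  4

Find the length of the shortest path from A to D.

13

Some routes from A to D:
A - E - B - D: 4 + 2 + 7 = 13
A - E - D: 4 + 9 = 13
A - B - D: 18 + 7 = 25
A - B - E - D: 18 + 2 + 9 = 29
Best route has total 13.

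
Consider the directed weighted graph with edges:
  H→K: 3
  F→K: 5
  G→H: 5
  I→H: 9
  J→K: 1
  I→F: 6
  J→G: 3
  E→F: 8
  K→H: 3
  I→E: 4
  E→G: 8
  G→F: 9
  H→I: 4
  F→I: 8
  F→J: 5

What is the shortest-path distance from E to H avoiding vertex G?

Paths from E to H avoiding G:
E -> F -> J -> K -> H: 8 + 5 + 1 + 3 = 17
E -> F -> K -> H: 8 + 5 + 3 = 16
E -> F -> I -> H: 8 + 8 + 9 = 25
The minimum is 16.

16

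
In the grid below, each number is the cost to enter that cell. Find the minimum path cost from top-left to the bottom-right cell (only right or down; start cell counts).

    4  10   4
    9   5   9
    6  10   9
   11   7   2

37

One optimal route is (0,0) → (1,0) → (1,1) → (2,1) → (3,1) → (3,2).
Its cost is 4 + 9 + 5 + 10 + 7 + 2 = 37.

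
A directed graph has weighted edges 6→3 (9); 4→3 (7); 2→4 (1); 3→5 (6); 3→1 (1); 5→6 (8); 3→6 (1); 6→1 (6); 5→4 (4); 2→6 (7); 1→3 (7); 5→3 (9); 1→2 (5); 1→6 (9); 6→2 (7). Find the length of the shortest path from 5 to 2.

Checking several routes:
5 - 3 - 1 - 2: 9 + 1 + 5 = 15
5 - 6 - 2: 8 + 7 = 15
5 - 6 - 1 - 2: 8 + 6 + 5 = 19
5 - 4 - 3 - 1 - 2: 4 + 7 + 1 + 5 = 17
5 - 3 - 6 - 2: 9 + 1 + 7 = 17
Best route has total 15.

15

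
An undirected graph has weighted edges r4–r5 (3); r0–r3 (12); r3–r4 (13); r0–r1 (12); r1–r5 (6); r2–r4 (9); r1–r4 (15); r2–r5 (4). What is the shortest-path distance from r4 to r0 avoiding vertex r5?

Candidate routes:
r4→r3→r0: 13 + 12 = 25
r4→r1→r0: 15 + 12 = 27
Shortest: 25.

25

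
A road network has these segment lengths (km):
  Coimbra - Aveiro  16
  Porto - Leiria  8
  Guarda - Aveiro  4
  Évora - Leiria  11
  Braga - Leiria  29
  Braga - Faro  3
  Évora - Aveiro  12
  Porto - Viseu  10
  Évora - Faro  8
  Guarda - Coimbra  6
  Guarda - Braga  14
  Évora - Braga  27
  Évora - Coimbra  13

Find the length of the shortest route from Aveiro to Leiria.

23

Checking several routes:
Aveiro → Évora → Leiria: 12 + 11 = 23
Aveiro → Guarda → Braga → Leiria: 4 + 14 + 29 = 47
Aveiro → Guarda → Braga → Faro → Évora → Leiria: 4 + 14 + 3 + 8 + 11 = 40
Aveiro → Coimbra → Évora → Leiria: 16 + 13 + 11 = 40
Aveiro → Guarda → Coimbra → Évora → Leiria: 4 + 6 + 13 + 11 = 34
The minimum is 23 km.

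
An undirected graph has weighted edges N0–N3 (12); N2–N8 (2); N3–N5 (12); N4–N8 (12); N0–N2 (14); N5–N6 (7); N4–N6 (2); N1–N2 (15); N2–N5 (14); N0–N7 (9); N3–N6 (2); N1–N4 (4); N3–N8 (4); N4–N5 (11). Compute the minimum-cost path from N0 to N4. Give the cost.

16

A few of the N0→N4 routes:
N0→N2→N8→N3→N6→N4: 14 + 2 + 4 + 2 + 2 = 24
N0→N3→N5→N6→N4: 12 + 12 + 7 + 2 = 33
N0→N2→N8→N4: 14 + 2 + 12 = 28
N0→N3→N6→N4: 12 + 2 + 2 = 16
N0→N3→N6→N5→N4: 12 + 2 + 7 + 11 = 32
N0→N3→N8→N4: 12 + 4 + 12 = 28
The minimum is 16.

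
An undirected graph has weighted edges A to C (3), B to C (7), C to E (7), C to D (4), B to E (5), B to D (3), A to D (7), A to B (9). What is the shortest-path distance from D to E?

Checking several routes:
D → C → E: 4 + 7 = 11
D → C → B → E: 4 + 7 + 5 = 16
D → B → E: 3 + 5 = 8
D → A → C → E: 7 + 3 + 7 = 17
Best route has total 8.

8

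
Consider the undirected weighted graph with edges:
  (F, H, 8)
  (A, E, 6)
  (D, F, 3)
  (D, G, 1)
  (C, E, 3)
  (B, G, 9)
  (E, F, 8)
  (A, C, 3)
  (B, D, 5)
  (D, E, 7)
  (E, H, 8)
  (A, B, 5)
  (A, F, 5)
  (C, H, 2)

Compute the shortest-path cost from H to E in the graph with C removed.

Comparing a few candidate routes:
H -> F -> A -> E: 8 + 5 + 6 = 19
H -> F -> D -> E: 8 + 3 + 7 = 18
H -> E: 8
H -> F -> D -> B -> A -> E: 8 + 3 + 5 + 5 + 6 = 27
H -> F -> E: 8 + 8 = 16
The minimum is 8.

8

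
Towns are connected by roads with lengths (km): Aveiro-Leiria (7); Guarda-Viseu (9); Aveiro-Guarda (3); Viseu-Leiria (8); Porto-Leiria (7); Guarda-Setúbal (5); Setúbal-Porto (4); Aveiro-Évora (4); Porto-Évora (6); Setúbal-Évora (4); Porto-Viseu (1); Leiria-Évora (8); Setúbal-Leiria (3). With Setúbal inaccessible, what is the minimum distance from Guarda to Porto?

Some routes from Guarda to Porto avoiding Setúbal:
Guarda→Aveiro→Leiria→Viseu→Porto: 3 + 7 + 8 + 1 = 19
Guarda→Aveiro→Leiria→Porto: 3 + 7 + 7 = 17
Guarda→Aveiro→Évora→Porto: 3 + 4 + 6 = 13
Guarda→Viseu→Porto: 9 + 1 = 10
The minimum is 10 km.

10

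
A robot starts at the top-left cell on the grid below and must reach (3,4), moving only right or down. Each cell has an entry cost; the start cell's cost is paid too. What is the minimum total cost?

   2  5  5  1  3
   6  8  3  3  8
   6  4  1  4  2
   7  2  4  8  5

Take r0c0 → r0c1 → r0c2 → r0c3 → r1c3 → r2c3 → r2c4 → r3c4 for a total of 2 + 5 + 5 + 1 + 3 + 4 + 2 + 5 = 27.
(Top row then right column would cost 31.)

27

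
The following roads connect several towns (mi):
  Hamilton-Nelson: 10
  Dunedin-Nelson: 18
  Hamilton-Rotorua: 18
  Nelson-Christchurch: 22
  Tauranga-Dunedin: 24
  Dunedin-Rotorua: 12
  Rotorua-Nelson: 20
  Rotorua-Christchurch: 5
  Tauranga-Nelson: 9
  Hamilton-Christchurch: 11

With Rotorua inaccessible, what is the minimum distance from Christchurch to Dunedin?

Routes from Christchurch to Dunedin avoiding Rotorua:
Christchurch-Hamilton-Nelson-Dunedin: 11 + 10 + 18 = 39
Christchurch-Nelson-Tauranga-Dunedin: 22 + 9 + 24 = 55
Christchurch-Hamilton-Nelson-Tauranga-Dunedin: 11 + 10 + 9 + 24 = 54
Christchurch-Nelson-Dunedin: 22 + 18 = 40
The minimum is 39 mi.

39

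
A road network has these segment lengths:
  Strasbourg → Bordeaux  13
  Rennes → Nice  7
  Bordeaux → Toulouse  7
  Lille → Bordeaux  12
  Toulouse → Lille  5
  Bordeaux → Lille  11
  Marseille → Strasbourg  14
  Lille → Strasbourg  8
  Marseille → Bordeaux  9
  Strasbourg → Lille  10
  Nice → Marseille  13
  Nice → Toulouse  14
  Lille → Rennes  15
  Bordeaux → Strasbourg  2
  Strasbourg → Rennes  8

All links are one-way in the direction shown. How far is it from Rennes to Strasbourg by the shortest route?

Some routes from Rennes to Strasbourg:
Rennes-Nice-Toulouse-Lille-Bordeaux-Strasbourg: 7 + 14 + 5 + 12 + 2 = 40
Rennes-Nice-Marseille-Strasbourg: 7 + 13 + 14 = 34
Rennes-Nice-Toulouse-Lille-Strasbourg: 7 + 14 + 5 + 8 = 34
Rennes-Nice-Marseille-Bordeaux-Lille-Strasbourg: 7 + 13 + 9 + 11 + 8 = 48
Rennes-Nice-Marseille-Bordeaux-Strasbourg: 7 + 13 + 9 + 2 = 31
Best route has total 31.

31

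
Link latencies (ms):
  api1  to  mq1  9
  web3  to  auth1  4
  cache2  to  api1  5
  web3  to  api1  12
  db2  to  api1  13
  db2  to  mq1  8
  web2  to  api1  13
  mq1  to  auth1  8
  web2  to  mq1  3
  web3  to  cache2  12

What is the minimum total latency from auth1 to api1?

16

Comparing a few candidate routes:
auth1-mq1-api1: 8 + 9 = 17
auth1-web3-api1: 4 + 12 = 16
auth1-web3-cache2-api1: 4 + 12 + 5 = 21
Best route has total 16 ms.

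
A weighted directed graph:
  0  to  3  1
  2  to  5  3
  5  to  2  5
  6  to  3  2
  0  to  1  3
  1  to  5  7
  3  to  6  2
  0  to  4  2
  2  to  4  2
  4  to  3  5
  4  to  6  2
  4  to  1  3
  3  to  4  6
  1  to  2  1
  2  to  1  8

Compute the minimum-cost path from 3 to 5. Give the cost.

Routes from 3 to 5:
3→4→1→2→5: 6 + 3 + 1 + 3 = 13
3→4→1→5: 6 + 3 + 7 = 16
Shortest: 13.

13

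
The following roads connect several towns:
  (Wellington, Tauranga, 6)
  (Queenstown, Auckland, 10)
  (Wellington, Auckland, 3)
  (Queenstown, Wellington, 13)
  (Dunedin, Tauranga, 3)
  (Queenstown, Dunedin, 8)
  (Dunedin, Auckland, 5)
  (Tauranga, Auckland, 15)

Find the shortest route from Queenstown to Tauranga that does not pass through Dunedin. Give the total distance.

19

Candidate routes:
Queenstown -> Auckland -> Tauranga: 10 + 15 = 25
Queenstown -> Wellington -> Auckland -> Tauranga: 13 + 3 + 15 = 31
Queenstown -> Auckland -> Wellington -> Tauranga: 10 + 3 + 6 = 19
Queenstown -> Wellington -> Tauranga: 13 + 6 = 19
Best route has total 19.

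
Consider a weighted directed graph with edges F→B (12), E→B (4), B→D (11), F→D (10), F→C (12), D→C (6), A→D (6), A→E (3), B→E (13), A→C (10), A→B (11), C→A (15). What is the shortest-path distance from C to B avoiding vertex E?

Routes from C to B avoiding E:
C-A-B: 15 + 11 = 26
The minimum is 26.

26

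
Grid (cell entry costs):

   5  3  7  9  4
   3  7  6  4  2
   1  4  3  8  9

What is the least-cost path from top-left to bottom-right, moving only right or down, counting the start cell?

33

Path r0c0 -> r1c0 -> r2c0 -> r2c1 -> r2c2 -> r2c3 -> r2c4: 5 + 3 + 1 + 4 + 3 + 8 + 9 = 33.
(Top row then right column would cost 39.)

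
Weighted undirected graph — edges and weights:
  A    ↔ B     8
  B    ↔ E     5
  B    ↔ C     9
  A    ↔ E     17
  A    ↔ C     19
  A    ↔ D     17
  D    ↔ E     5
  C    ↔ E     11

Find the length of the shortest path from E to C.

11

Some routes from E to C:
E - B - C: 5 + 9 = 14
E - C: 11
E - A - C: 17 + 19 = 36
E - B - A - C: 5 + 8 + 19 = 32
E - A - B - C: 17 + 8 + 9 = 34
Shortest: 11.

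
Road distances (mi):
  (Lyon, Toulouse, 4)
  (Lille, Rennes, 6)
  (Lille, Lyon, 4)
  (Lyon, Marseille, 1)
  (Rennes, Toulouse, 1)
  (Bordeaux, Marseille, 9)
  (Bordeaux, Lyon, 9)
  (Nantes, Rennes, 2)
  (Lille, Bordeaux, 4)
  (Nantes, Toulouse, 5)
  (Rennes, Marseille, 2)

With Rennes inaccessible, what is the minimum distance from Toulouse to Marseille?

5

Paths from Toulouse to Marseille avoiding Rennes:
Toulouse-Lyon-Bordeaux-Marseille: 4 + 9 + 9 = 22
Toulouse-Lyon-Marseille: 4 + 1 = 5
Toulouse-Lyon-Lille-Bordeaux-Marseille: 4 + 4 + 4 + 9 = 21
The minimum is 5 mi.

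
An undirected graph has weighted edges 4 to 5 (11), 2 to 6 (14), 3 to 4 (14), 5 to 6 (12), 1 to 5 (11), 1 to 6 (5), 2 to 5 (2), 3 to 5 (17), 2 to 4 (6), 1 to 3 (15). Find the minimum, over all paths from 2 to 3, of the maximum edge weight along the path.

14

A few of the 2→3 routes:
2-4-5-6-1-3: max(6, 11, 12, 5, 15) = 15
2-6-1-5-4-3: max(14, 5, 11, 11, 14) = 14
2-5-4-3: max(2, 11, 14) = 14
2-4-5-1-3: max(6, 11, 11, 15) = 15
2-4-3: max(6, 14) = 14
2-6-5-4-3: max(14, 12, 11, 14) = 14
Smallest bottleneck: 14.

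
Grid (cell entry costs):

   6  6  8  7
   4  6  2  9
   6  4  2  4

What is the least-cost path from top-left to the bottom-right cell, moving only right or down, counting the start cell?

24

Path [0,0] -> [1,0] -> [1,1] -> [1,2] -> [2,2] -> [2,3]: 6 + 4 + 6 + 2 + 2 + 4 = 24.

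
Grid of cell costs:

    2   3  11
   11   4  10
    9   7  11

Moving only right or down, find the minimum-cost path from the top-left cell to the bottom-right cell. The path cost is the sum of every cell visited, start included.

27

One optimal route is r0c0 r0c1 r1c1 r2c1 r2c2.
Its cost is 2 + 3 + 4 + 7 + 11 = 27.
(Top row then right column would cost 37.)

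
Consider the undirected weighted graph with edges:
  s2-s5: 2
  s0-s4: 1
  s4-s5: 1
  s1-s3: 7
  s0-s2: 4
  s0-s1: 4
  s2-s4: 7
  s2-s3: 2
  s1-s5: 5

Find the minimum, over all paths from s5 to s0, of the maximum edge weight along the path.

Comparing a few candidate routes:
s5 - s1 - s3 - s2 - s0: max(5, 7, 2, 4) = 7
s5 - s1 - s0: max(5, 4) = 5
s5 - s1 - s3 - s2 - s4 - s0: max(5, 7, 2, 7, 1) = 7
s5 - s4 - s0: max(1, 1) = 1
s5 - s2 - s0: max(2, 4) = 4
Smallest bottleneck: 1.

1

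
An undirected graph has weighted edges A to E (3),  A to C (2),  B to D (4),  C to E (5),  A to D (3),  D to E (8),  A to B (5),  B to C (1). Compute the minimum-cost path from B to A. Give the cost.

3

A few of the B→A routes:
B → C → A: 1 + 2 = 3
B → D → E → A: 4 + 8 + 3 = 15
B → A: 5
B → C → E → A: 1 + 5 + 3 = 9
B → D → A: 4 + 3 = 7
Shortest: 3.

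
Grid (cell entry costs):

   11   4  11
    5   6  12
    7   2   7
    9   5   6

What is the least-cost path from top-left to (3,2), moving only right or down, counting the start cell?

34

One optimal route is [0,0]→[0,1]→[1,1]→[2,1]→[3,1]→[3,2].
Its cost is 11 + 4 + 6 + 2 + 5 + 6 = 34.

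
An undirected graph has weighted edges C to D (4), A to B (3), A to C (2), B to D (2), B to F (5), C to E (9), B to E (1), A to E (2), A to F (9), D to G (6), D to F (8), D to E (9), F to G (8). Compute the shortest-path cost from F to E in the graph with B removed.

11

Comparing a few candidate routes:
F -> D -> E: 8 + 9 = 17
F -> D -> C -> A -> E: 8 + 4 + 2 + 2 = 16
F -> D -> C -> E: 8 + 4 + 9 = 21
F -> A -> E: 9 + 2 = 11
F -> A -> C -> E: 9 + 2 + 9 = 20
Shortest: 11.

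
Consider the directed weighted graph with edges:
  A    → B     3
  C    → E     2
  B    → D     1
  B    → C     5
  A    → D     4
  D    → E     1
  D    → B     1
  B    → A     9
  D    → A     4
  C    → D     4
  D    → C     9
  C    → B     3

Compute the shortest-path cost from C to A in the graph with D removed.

12

Routes from C to A avoiding D:
C-B-A: 3 + 9 = 12
Best route has total 12.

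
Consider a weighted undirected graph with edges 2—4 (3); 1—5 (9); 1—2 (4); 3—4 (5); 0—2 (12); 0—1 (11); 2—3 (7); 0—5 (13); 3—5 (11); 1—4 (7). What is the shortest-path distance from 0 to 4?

A few of the 0→4 routes:
0 - 2 - 3 - 4: 12 + 7 + 5 = 24
0 - 2 - 1 - 4: 12 + 4 + 7 = 23
0 - 2 - 4: 12 + 3 = 15
0 - 1 - 2 - 4: 11 + 4 + 3 = 18
0 - 1 - 4: 11 + 7 = 18
The minimum is 15.

15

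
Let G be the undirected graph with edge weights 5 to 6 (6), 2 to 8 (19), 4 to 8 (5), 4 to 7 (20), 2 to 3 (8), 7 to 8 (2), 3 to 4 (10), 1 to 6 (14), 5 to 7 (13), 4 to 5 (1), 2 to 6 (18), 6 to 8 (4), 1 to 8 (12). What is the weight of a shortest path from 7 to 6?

Comparing a few candidate routes:
7→4→5→6: 20 + 1 + 6 = 27
7→5→6: 13 + 6 = 19
7→8→4→5→6: 2 + 5 + 1 + 6 = 14
7→5→4→8→6: 13 + 1 + 5 + 4 = 23
7→8→6: 2 + 4 = 6
Shortest: 6.

6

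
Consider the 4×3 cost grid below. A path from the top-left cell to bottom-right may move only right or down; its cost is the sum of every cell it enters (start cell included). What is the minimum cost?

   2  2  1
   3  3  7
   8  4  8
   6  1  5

Take (0,0) → (0,1) → (1,1) → (2,1) → (3,1) → (3,2) for a total of 2 + 2 + 3 + 4 + 1 + 5 = 17.
(Top row then right column would cost 25.)

17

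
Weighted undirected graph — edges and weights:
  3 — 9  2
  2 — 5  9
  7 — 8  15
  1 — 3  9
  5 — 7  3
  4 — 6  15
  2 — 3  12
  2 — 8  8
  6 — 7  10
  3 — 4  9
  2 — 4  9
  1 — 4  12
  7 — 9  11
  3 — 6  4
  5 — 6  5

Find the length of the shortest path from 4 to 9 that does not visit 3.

Checking several routes:
4 -> 2 -> 5 -> 7 -> 9: 9 + 9 + 3 + 11 = 32
4 -> 6 -> 5 -> 7 -> 9: 15 + 5 + 3 + 11 = 34
4 -> 2 -> 5 -> 6 -> 7 -> 9: 9 + 9 + 5 + 10 + 11 = 44
4 -> 6 -> 7 -> 9: 15 + 10 + 11 = 36
4 -> 2 -> 8 -> 7 -> 9: 9 + 8 + 15 + 11 = 43
Best route has total 32.

32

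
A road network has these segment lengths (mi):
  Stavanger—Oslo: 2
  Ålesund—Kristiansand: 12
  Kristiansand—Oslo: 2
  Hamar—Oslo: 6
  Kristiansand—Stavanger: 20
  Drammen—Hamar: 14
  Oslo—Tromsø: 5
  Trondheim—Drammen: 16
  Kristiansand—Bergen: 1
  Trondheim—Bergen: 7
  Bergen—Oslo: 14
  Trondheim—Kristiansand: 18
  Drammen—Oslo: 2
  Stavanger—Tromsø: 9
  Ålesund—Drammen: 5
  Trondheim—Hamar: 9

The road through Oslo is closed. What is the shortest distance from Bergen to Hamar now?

Comparing a few candidate routes:
Bergen→Trondheim→Hamar: 7 + 9 = 16
Bergen→Kristiansand→Trondheim→Hamar: 1 + 18 + 9 = 28
Bergen→Kristiansand→Ålesund→Drammen→Hamar: 1 + 12 + 5 + 14 = 32
Bergen→Trondheim→Drammen→Hamar: 7 + 16 + 14 = 37
Shortest: 16 mi.

16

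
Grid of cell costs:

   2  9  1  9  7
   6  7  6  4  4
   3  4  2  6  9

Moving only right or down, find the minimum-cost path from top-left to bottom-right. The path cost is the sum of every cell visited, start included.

Path (0,0)→(1,0)→(2,0)→(2,1)→(2,2)→(2,3)→(2,4): 2 + 6 + 3 + 4 + 2 + 6 + 9 = 32.

32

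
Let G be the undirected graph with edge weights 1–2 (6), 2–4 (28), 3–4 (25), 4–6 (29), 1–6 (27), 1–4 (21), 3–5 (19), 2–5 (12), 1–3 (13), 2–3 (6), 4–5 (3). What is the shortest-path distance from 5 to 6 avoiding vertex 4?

Paths from 5 to 6 avoiding 4:
5 - 3 - 1 - 6: 19 + 13 + 27 = 59
5 - 2 - 3 - 1 - 6: 12 + 6 + 13 + 27 = 58
5 - 3 - 2 - 1 - 6: 19 + 6 + 6 + 27 = 58
5 - 2 - 1 - 6: 12 + 6 + 27 = 45
Best route has total 45.

45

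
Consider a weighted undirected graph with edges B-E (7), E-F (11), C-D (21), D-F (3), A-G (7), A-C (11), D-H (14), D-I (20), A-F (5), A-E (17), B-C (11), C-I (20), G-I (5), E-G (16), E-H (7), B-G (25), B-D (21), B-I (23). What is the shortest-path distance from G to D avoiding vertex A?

25

Some routes from G to D avoiding A:
G -> E -> F -> D: 16 + 11 + 3 = 30
G -> E -> H -> D: 16 + 7 + 14 = 37
G -> I -> D: 5 + 20 = 25
Best route has total 25.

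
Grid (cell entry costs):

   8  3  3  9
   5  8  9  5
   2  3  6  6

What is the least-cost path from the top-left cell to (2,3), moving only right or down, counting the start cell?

Take (0,0) → (1,0) → (2,0) → (2,1) → (2,2) → (2,3) for a total of 8 + 5 + 2 + 3 + 6 + 6 = 30.

30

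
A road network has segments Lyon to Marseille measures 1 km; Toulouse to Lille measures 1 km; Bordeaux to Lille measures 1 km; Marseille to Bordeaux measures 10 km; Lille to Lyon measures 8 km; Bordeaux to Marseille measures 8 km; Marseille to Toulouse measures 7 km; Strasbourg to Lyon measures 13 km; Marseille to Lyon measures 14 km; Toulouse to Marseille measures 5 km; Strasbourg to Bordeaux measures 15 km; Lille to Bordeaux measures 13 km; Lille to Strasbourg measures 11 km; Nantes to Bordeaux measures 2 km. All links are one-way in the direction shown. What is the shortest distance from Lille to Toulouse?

Checking several routes:
Lille -> Strasbourg -> Lyon -> Marseille -> Toulouse: 11 + 13 + 1 + 7 = 32
Lille -> Lyon -> Marseille -> Toulouse: 8 + 1 + 7 = 16
Lille -> Bordeaux -> Marseille -> Toulouse: 13 + 8 + 7 = 28
Shortest: 16 km.

16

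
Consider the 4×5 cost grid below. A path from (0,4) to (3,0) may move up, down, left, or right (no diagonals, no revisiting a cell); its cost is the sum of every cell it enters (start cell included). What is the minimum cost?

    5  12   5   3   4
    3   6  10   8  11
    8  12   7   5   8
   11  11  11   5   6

50

Path (0,4) -> (0,3) -> (0,2) -> (1,2) -> (1,1) -> (1,0) -> (2,0) -> (3,0): 4 + 3 + 5 + 10 + 6 + 3 + 8 + 11 = 50.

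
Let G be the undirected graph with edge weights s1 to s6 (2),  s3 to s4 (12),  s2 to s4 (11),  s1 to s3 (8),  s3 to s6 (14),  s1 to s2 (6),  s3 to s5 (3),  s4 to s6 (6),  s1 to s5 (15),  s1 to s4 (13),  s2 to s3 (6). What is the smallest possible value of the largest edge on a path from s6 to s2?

Comparing a few candidate routes:
s6→s4→s2: max(6, 11) = 11
s6→s1→s2: max(2, 6) = 6
s6→s1→s3→s2: max(2, 8, 6) = 8
Best route has worst link 6.

6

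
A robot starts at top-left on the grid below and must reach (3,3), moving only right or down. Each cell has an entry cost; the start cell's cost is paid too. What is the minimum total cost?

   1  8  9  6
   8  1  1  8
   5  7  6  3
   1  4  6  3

Best path: r0c0 -> r0c1 -> r1c1 -> r1c2 -> r2c2 -> r2c3 -> r3c3
Cost: 1 + 8 + 1 + 1 + 6 + 3 + 3 = 23
(Top row then right column would cost 38.)

23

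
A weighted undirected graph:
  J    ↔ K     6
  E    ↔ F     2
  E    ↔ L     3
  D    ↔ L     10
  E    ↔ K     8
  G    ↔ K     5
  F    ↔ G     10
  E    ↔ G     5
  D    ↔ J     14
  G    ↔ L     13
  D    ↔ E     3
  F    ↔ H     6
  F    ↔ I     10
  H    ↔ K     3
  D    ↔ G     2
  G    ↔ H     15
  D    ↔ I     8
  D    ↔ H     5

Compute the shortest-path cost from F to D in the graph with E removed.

11

Checking several routes:
F→H→G→D: 6 + 15 + 2 = 23
F→G→K→H→D: 10 + 5 + 3 + 5 = 23
F→H→D: 6 + 5 = 11
F→G→D: 10 + 2 = 12
F→I→D: 10 + 8 = 18
F→H→K→G→D: 6 + 3 + 5 + 2 = 16
Best route has total 11.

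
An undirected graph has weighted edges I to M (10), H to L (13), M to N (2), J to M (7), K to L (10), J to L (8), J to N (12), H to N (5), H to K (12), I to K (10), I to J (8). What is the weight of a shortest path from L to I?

16

Some routes from L to I:
L→K→I: 10 + 10 = 20
L→H→N→M→I: 13 + 5 + 2 + 10 = 30
L→J→I: 8 + 8 = 16
L→J→M→I: 8 + 7 + 10 = 25
Best route has total 16.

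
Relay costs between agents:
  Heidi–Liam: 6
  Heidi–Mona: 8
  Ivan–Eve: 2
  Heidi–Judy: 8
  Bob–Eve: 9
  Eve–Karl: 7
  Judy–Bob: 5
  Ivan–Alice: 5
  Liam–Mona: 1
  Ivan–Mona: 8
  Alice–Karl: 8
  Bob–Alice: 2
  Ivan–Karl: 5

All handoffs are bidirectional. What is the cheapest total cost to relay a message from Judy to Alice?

A few of the Judy→Alice routes:
Judy -> Bob -> Eve -> Ivan -> Alice: 5 + 9 + 2 + 5 = 21
Judy -> Bob -> Eve -> Karl -> Alice: 5 + 9 + 7 + 8 = 29
Judy -> Bob -> Eve -> Ivan -> Karl -> Alice: 5 + 9 + 2 + 5 + 8 = 29
Judy -> Heidi -> Mona -> Ivan -> Alice: 8 + 8 + 8 + 5 = 29
Judy -> Bob -> Alice: 5 + 2 = 7
Judy -> Heidi -> Liam -> Mona -> Ivan -> Alice: 8 + 6 + 1 + 8 + 5 = 28
The minimum is 7.

7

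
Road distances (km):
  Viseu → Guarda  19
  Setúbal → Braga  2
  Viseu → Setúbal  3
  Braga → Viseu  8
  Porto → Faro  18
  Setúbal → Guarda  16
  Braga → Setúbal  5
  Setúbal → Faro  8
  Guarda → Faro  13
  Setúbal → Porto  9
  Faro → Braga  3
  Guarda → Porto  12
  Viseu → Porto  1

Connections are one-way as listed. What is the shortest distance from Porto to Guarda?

Routes from Porto to Guarda:
Porto -> Faro -> Braga -> Viseu -> Setúbal -> Guarda: 18 + 3 + 8 + 3 + 16 = 48
Porto -> Faro -> Braga -> Viseu -> Guarda: 18 + 3 + 8 + 19 = 48
Porto -> Faro -> Braga -> Setúbal -> Guarda: 18 + 3 + 5 + 16 = 42
The minimum is 42 km.

42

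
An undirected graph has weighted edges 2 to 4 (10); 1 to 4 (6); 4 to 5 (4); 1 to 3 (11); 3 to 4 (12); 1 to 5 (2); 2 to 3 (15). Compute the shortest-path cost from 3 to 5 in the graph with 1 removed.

16

Paths from 3 to 5 avoiding 1:
3 -> 4 -> 5: 12 + 4 = 16
3 -> 2 -> 4 -> 5: 15 + 10 + 4 = 29
Shortest: 16.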